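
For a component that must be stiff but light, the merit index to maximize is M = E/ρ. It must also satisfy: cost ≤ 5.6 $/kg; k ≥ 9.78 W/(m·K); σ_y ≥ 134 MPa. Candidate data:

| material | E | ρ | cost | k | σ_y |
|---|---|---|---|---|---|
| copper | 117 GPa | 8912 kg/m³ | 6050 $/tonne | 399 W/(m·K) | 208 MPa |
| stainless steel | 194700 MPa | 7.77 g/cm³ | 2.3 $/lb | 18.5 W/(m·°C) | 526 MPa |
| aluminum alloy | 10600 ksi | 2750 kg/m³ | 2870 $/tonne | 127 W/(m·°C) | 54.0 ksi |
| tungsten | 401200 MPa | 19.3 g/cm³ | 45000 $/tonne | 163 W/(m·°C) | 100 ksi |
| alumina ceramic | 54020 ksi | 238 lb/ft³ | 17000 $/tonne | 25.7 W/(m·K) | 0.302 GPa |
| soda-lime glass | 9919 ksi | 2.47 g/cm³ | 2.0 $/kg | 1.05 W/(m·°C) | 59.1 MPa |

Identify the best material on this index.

aluminum alloy

Screen on constraints: cost ≤ 5.6 $/kg; k ≥ 9.78 W/(m·K); σ_y ≥ 134 MPa. Survivors: stainless steel, aluminum alloy.
Putting every candidate on a common basis:
  stainless steel: E = 194.7 GPa, ρ = 7770 kg/m³
  aluminum alloy: E = 73.08 GPa, ρ = 2750 kg/m³
  aluminum alloy: M = 26.6 MN·m/kg
  stainless steel: M = 25.1 MN·m/kg
Aluminum alloy has the largest M.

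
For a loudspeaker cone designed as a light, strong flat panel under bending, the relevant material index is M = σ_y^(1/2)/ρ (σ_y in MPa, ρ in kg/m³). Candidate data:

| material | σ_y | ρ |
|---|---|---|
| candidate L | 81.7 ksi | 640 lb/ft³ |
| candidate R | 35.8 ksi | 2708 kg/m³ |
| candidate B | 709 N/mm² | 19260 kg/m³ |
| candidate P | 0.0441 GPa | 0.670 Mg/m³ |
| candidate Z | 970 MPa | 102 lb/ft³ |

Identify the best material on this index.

candidate Z

In SI units:
  candidate L: σ_y = 563.3 MPa, ρ = 10250 kg/m³
  candidate R: σ_y = 246.8 MPa, ρ = 2708 kg/m³
  candidate B: σ_y = 709.0 MPa, ρ = 19260 kg/m³
  candidate P: σ_y = 44.10 MPa, ρ = 670.0 kg/m³
  candidate Z: σ_y = 970.0 MPa, ρ = 1634 kg/m³
  candidate Z: M = 19.1×10⁻³
  candidate P: M = 9.91×10⁻³
  candidate R: M = 5.80×10⁻³
  candidate L: M = 2.32×10⁻³
  candidate B: M = 1.38×10⁻³
Highest index: candidate Z.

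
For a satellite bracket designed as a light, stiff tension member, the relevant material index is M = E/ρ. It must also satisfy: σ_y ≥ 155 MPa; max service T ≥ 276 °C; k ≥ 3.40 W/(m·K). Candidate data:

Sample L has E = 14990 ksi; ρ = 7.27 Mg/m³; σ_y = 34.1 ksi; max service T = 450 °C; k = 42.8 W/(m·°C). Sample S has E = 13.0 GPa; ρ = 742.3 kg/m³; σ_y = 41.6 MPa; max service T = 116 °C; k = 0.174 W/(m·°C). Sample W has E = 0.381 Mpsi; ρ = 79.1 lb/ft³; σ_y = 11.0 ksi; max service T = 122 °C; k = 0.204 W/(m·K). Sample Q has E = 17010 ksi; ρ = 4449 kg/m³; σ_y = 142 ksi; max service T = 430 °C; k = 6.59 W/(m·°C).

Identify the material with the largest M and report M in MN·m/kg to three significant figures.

sample Q, M = 26.4 MN·m/kg

Screen on constraints: σ_y ≥ 155 MPa; max service T ≥ 276 °C; k ≥ 3.40 W/(m·K). Survivors: sample L, sample Q.
In SI units:
  sample L: E = 103.4 GPa, ρ = 7270 kg/m³
  sample Q: E = 117.3 GPa, ρ = 4449 kg/m³
  sample Q: M = 26.4 MN·m/kg
  sample L: M = 14.2 MN·m/kg
The maximum is for sample Q.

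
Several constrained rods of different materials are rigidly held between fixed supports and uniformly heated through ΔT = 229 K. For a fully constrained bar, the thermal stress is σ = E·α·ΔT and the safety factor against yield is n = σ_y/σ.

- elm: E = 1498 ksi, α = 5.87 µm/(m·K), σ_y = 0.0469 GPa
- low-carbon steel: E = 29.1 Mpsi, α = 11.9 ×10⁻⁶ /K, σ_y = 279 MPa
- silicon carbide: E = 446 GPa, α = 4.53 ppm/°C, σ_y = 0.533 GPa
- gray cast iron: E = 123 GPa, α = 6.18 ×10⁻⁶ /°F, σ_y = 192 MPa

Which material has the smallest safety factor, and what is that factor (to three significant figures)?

low-carbon steel, n = 0.510

In consistent units (E in GPa, α in ×10⁻⁶/K, σ_y in MPa):
  elm: E = 10.33, α = 5.87, σ_y = 46.90 → σ = 13.9 MPa, n = 3.38
  low-carbon steel: E = 200.6, α = 11.9, σ_y = 279.0 → σ = 547 MPa, n = 0.510
  silicon carbide: E = 446.0, α = 4.53, σ_y = 533.0 → σ = 463 MPa, n = 1.15
  gray cast iron: E = 123.0, α = 11.1, σ_y = 192.0 → σ = 313 MPa, n = 0.613
The minimum is low-carbon steel at n = 0.510.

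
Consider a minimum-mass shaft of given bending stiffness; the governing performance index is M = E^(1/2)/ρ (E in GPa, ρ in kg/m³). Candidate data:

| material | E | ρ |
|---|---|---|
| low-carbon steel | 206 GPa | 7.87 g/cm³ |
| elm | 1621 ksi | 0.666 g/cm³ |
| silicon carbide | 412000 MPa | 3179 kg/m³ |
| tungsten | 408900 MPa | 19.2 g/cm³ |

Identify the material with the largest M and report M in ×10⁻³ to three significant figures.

silicon carbide, M = 6.38×10⁻³

After converting to SI:
  low-carbon steel: E = 206.0 GPa, ρ = 7870 kg/m³
  elm: E = 11.18 GPa, ρ = 666.0 kg/m³
  silicon carbide: E = 412.0 GPa, ρ = 3179 kg/m³
  tungsten: E = 408.9 GPa, ρ = 19200 kg/m³
  silicon carbide: M = 6.38×10⁻³
  elm: M = 5.02×10⁻³
  low-carbon steel: M = 1.82×10⁻³
  tungsten: M = 1.05×10⁻³
Silicon carbide has the largest M.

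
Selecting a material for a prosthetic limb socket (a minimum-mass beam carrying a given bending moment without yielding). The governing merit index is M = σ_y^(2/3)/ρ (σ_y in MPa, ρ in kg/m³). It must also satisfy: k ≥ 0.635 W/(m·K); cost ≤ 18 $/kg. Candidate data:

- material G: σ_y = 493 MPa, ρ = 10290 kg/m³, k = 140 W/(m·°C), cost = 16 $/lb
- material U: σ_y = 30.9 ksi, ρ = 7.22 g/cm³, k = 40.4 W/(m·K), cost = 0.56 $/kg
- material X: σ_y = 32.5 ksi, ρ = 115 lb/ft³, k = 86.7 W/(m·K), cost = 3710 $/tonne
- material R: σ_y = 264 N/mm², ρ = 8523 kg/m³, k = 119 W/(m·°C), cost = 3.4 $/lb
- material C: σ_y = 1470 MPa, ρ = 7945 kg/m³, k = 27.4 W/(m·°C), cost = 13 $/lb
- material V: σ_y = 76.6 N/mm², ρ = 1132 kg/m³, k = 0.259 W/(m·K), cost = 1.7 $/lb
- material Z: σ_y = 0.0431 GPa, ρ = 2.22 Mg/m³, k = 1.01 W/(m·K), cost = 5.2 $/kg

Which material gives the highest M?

Screen on constraints: k ≥ 0.635 W/(m·K); cost ≤ 18 $/kg. Survivors: material U, material X, material R, material Z.
In SI units:
  material U: σ_y = 213.0 MPa, ρ = 7220 kg/m³
  material X: σ_y = 224.1 MPa, ρ = 1842 kg/m³
  material R: σ_y = 264.0 MPa, ρ = 8523 kg/m³
  material Z: σ_y = 43.10 MPa, ρ = 2220 kg/m³
  material X: M = 20.0×10⁻³
  material Z: M = 5.54×10⁻³
  material U: M = 4.94×10⁻³
  material R: M = 4.83×10⁻³
Material X has the largest M.

material X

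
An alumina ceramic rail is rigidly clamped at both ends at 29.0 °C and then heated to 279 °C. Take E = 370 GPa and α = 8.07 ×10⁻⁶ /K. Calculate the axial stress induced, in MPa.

746 MPa

ΔT = 250.0 K. Constrained thermal stress σ = E·α·ΔT = 370.0×10³ MPa × 8.07×10⁻⁶ × 250.0 = 746 MPa (compressive).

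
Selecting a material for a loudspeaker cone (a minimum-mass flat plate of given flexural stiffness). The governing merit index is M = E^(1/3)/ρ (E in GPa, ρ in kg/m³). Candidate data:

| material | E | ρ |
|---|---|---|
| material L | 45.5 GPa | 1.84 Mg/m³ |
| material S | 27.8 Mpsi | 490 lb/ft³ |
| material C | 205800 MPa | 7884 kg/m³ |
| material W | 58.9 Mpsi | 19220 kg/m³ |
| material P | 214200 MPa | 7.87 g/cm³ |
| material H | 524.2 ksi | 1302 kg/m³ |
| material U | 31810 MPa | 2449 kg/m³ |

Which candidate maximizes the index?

Putting every candidate on a common basis:
  material L: E = 45.50 GPa, ρ = 1840 kg/m³
  material S: E = 191.7 GPa, ρ = 7849 kg/m³
  material C: E = 205.8 GPa, ρ = 7884 kg/m³
  material W: E = 406.1 GPa, ρ = 19220 kg/m³
  material P: E = 214.2 GPa, ρ = 7870 kg/m³
  material H: E = 3.614 GPa, ρ = 1302 kg/m³
  material U: E = 31.81 GPa, ρ = 2449 kg/m³
  material L: M = 1.94×10⁻³
  material U: M = 1.29×10⁻³
  material H: M = 1.18×10⁻³
  material P: M = 0.760×10⁻³
  material C: M = 0.749×10⁻³
  material S: M = 0.735×10⁻³
  material W: M = 0.385×10⁻³
The maximum is for material L.

material L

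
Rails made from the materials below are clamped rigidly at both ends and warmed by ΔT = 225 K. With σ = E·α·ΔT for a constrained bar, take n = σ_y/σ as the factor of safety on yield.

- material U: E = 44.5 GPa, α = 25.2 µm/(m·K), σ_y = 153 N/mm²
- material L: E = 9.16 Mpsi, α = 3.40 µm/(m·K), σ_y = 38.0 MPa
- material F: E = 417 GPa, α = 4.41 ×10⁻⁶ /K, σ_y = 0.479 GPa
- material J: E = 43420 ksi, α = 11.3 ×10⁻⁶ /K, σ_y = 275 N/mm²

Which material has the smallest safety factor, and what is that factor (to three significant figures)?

In consistent units (E in GPa, α in ×10⁻⁶/K, σ_y in MPa):
  material U: E = 44.50, α = 25.2, σ_y = 153.0 → σ = 252 MPa, n = 0.606
  material L: E = 63.16, α = 3.40, σ_y = 38.00 → σ = 48.3 MPa, n = 0.787
  material F: E = 417.0, α = 4.41, σ_y = 479.0 → σ = 414 MPa, n = 1.16
  material J: E = 299.4, α = 11.3, σ_y = 275.0 → σ = 761 MPa, n = 0.361
Material J has the lowest safety factor, n = 0.361.

material J, n = 0.361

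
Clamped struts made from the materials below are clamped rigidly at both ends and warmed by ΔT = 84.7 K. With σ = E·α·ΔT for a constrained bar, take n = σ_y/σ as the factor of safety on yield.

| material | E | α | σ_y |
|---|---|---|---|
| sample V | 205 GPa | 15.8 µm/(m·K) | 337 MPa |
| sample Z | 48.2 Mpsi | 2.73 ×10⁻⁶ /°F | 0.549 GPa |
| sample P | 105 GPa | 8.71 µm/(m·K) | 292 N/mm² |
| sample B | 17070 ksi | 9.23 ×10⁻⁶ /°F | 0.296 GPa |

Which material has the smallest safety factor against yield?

sample V

Converting E to GPa, α to ×10⁻⁶/K, σ_y to MPa, then σ and n for each:
  sample V: E = 205.0, α = 15.8, σ_y = 337.0 → σ = 274 MPa, n = 1.23
  sample Z: E = 332.3, α = 4.91, σ_y = 549.0 → σ = 138 MPa, n = 3.97
  sample P: E = 105.0, α = 8.71, σ_y = 292.0 → σ = 77.5 MPa, n = 3.77
  sample B: E = 117.7, α = 16.6, σ_y = 296.0 → σ = 166 MPa, n = 1.79
The minimum is sample V at n = 1.23.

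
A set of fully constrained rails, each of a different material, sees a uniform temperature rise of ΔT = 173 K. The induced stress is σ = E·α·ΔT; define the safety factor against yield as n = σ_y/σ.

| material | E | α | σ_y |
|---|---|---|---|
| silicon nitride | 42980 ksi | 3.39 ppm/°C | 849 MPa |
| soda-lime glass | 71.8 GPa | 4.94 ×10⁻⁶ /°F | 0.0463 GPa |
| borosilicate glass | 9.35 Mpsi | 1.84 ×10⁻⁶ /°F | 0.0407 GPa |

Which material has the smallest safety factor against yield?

With everything in SI (GPa, ×10⁻⁶/K, MPa):
  silicon nitride: E = 296.3, α = 3.39, σ_y = 849.0 → σ = 174 MPa, n = 4.89
  soda-lime glass: E = 71.80, α = 8.89, σ_y = 46.30 → σ = 110 MPa, n = 0.419
  borosilicate glass: E = 64.47, α = 3.31, σ_y = 40.70 → σ = 36.9 MPa, n = 1.10
The minimum is soda-lime glass at n = 0.419.

soda-lime glass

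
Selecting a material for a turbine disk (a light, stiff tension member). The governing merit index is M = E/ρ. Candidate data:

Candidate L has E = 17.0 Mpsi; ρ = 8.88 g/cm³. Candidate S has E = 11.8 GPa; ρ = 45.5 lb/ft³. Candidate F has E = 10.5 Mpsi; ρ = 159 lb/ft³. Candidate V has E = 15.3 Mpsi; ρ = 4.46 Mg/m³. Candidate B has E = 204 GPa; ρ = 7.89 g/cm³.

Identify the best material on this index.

Putting every candidate on a common basis:
  candidate L: E = 117.2 GPa, ρ = 8880 kg/m³
  candidate S: E = 11.80 GPa, ρ = 728.8 kg/m³
  candidate F: E = 72.39 GPa, ρ = 2547 kg/m³
  candidate V: E = 105.5 GPa, ρ = 4460 kg/m³
  candidate B: E = 204.0 GPa, ρ = 7890 kg/m³
  candidate F: M = 28.4 MN·m/kg
  candidate B: M = 25.9 MN·m/kg
  candidate V: M = 23.7 MN·m/kg
  candidate S: M = 16.2 MN·m/kg
  candidate L: M = 13.2 MN·m/kg
Candidate F ranks first.

candidate F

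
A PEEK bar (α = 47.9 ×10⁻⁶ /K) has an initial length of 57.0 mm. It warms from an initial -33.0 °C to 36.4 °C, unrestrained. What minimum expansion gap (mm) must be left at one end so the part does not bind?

ΔT = 36.4 − (-33.0) = 69.40 K.
ΔL = α·L₀·ΔT = 47.9×10⁻⁶ × 57.0 mm × 69.40 K = 0.189 mm.

0.189 mm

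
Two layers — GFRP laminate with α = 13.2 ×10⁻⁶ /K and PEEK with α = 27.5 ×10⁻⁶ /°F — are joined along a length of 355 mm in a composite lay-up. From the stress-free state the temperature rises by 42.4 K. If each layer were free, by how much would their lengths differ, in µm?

546 µm

PEEK: α = 27.5×10⁻⁶/°F × 9/5 = 49.5×10⁻⁶/K.
Δα = |13.2 − 49.5|×10⁻⁶/K = 36.3×10⁻⁶/K.
ΔL_mismatch = Δα·L·ΔT = 36.3×10⁻⁶ × 355.0 mm × 42.4 K = 546 µm.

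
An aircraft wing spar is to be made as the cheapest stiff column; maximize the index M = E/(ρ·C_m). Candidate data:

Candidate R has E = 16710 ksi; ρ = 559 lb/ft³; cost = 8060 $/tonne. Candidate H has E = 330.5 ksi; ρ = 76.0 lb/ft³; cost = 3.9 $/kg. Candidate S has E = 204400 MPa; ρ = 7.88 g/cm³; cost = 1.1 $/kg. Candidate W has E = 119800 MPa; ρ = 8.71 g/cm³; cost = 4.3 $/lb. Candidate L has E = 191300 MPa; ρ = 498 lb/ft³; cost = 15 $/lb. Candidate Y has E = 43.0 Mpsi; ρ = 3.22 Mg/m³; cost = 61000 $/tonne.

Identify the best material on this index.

Convert each candidate to consistent units, then evaluate M:
  candidate R: E = 115.2 GPa, ρ = 8954 kg/m³, cost = 8.060 $/kg
  candidate H: E = 2.279 GPa, ρ = 1217 kg/m³, cost = 3.900 $/kg
  candidate S: E = 204.4 GPa, ρ = 7880 kg/m³, cost = 1.100 $/kg
  candidate W: E = 119.8 GPa, ρ = 8710 kg/m³, cost = 9.480 $/kg
  candidate L: E = 191.3 GPa, ρ = 7977 kg/m³, cost = 33.07 $/kg
  candidate Y: E = 296.5 GPa, ρ = 3220 kg/m³, cost = 61.00 $/kg
  candidate S: M = 23.6 MN·m per $
  candidate R: M = 1.60 MN·m per $
  candidate Y: M = 1.51 MN·m per $
  candidate W: M = 1.45 MN·m per $
  candidate L: M = 0.725 MN·m per $
  candidate H: M = 0.480 MN·m per $
Candidate S ranks first.

candidate S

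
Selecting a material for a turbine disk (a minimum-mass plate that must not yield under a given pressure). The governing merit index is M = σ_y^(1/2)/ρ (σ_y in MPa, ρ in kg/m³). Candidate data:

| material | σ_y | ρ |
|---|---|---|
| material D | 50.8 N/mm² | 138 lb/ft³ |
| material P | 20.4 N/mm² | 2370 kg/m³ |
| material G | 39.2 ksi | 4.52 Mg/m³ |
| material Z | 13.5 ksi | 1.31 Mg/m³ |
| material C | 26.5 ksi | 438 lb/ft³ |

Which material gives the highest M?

material Z

After converting to SI:
  material D: σ_y = 50.80 MPa, ρ = 2211 kg/m³
  material P: σ_y = 20.40 MPa, ρ = 2370 kg/m³
  material G: σ_y = 270.3 MPa, ρ = 4520 kg/m³
  material Z: σ_y = 93.08 MPa, ρ = 1310 kg/m³
  material C: σ_y = 182.7 MPa, ρ = 7016 kg/m³
  material Z: M = 7.36×10⁻³
  material G: M = 3.64×10⁻³
  material D: M = 3.22×10⁻³
  material C: M = 1.93×10⁻³
  material P: M = 1.91×10⁻³
Material Z ranks first.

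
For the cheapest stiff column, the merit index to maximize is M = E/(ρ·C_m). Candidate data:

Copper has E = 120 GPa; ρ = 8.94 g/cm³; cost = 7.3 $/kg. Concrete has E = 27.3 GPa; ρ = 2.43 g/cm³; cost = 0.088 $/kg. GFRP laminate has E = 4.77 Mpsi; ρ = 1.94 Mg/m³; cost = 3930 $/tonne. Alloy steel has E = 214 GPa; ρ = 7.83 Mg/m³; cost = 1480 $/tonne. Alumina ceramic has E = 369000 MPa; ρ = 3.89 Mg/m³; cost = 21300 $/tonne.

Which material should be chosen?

concrete

After converting to SI:
  copper: E = 120.0 GPa, ρ = 8940 kg/m³, cost = 7.300 $/kg
  concrete: E = 27.30 GPa, ρ = 2430 kg/m³, cost = 0.08800 $/kg
  GFRP laminate: E = 32.89 GPa, ρ = 1940 kg/m³, cost = 3.930 $/kg
  alloy steel: E = 214.0 GPa, ρ = 7830 kg/m³, cost = 1.480 $/kg
  alumina ceramic: E = 369.0 GPa, ρ = 3890 kg/m³, cost = 21.30 $/kg
  concrete: M = 128 MN·m per $
  alloy steel: M = 18.5 MN·m per $
  alumina ceramic: M = 4.45 MN·m per $
  GFRP laminate: M = 4.31 MN·m per $
  copper: M = 1.84 MN·m per $
Concrete ranks first.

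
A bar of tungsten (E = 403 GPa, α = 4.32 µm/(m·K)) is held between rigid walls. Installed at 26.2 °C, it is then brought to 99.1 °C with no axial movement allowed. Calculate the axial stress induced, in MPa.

ΔT = 72.90 K. Constrained thermal stress σ = E·α·ΔT = 403.0×10³ MPa × 4.32×10⁻⁶ × 72.90 = 127 MPa (compressive).

127 MPa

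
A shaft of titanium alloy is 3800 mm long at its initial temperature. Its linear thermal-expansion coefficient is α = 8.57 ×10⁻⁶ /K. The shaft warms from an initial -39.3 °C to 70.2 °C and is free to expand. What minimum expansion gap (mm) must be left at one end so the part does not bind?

ΔT = 70.2 − (-39.3) = 109.5 K.
ΔL = α·L₀·ΔT = 8.57×10⁻⁶ × 3800 mm × 109.5 K = 3.57 mm.

3.57 mm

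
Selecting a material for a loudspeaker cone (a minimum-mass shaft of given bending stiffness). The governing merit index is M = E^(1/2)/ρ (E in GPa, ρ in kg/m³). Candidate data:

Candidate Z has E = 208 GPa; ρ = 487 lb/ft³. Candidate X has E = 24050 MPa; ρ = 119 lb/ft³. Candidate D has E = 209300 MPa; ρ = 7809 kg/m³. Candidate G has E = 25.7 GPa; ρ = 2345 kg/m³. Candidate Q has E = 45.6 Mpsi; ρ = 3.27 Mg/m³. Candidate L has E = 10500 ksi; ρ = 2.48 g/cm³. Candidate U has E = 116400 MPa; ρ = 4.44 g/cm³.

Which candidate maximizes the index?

candidate Q

Normalizing units and computing the index:
  candidate Z: E = 208.0 GPa, ρ = 7801 kg/m³
  candidate X: E = 24.05 GPa, ρ = 1906 kg/m³
  candidate D: E = 209.3 GPa, ρ = 7809 kg/m³
  candidate G: E = 25.70 GPa, ρ = 2345 kg/m³
  candidate Q: E = 314.4 GPa, ρ = 3270 kg/m³
  candidate L: E = 72.39 GPa, ρ = 2480 kg/m³
  candidate U: E = 116.4 GPa, ρ = 4440 kg/m³
  candidate Q: M = 5.42×10⁻³
  candidate L: M = 3.43×10⁻³
  candidate X: M = 2.57×10⁻³
  candidate U: M = 2.43×10⁻³
  candidate G: M = 2.16×10⁻³
  candidate D: M = 1.85×10⁻³
  candidate Z: M = 1.85×10⁻³
Highest index: candidate Q.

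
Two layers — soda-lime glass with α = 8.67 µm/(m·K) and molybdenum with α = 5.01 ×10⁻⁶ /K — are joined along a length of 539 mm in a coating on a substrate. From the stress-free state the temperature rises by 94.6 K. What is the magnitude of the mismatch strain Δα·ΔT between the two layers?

Δα = |8.67 − 5.01|×10⁻⁶/K = 3.66×10⁻⁶/K.
Mismatch strain = Δα·ΔT = 3.66×10⁻⁶ × 94.6 = 3.46×10⁻⁴.

3.46×10⁻⁴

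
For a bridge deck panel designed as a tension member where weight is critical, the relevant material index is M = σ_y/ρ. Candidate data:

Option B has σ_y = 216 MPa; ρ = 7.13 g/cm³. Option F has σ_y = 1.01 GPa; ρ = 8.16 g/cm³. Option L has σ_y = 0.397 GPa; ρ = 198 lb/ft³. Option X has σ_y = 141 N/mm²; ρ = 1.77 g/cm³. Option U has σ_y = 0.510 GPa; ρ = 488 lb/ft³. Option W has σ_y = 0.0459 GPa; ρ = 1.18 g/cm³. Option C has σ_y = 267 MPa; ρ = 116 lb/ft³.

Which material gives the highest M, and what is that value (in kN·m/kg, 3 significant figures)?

option C, M = 144 kN·m/kg

Putting every candidate on a common basis:
  option B: σ_y = 216.0 MPa, ρ = 7130 kg/m³
  option F: σ_y = 1010 MPa, ρ = 8160 kg/m³
  option L: σ_y = 397.0 MPa, ρ = 3172 kg/m³
  option X: σ_y = 141.0 MPa, ρ = 1770 kg/m³
  option U: σ_y = 510.0 MPa, ρ = 7817 kg/m³
  option W: σ_y = 45.90 MPa, ρ = 1180 kg/m³
  option C: σ_y = 267.0 MPa, ρ = 1858 kg/m³
  option C: M = 144 kN·m/kg
  option L: M = 125 kN·m/kg
  option F: M = 124 kN·m/kg
  option X: M = 79.7 kN·m/kg
  option U: M = 65.2 kN·m/kg
  option W: M = 38.9 kN·m/kg
  option B: M = 30.3 kN·m/kg
Option C has the largest M.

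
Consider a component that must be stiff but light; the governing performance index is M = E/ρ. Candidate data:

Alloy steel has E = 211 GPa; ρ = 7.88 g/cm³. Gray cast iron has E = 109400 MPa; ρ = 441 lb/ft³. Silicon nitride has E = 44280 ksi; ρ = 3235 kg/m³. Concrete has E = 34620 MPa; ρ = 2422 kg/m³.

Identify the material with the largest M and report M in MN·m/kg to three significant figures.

After converting to SI:
  alloy steel: E = 211.0 GPa, ρ = 7880 kg/m³
  gray cast iron: E = 109.4 GPa, ρ = 7064 kg/m³
  silicon nitride: E = 305.3 GPa, ρ = 3235 kg/m³
  concrete: E = 34.62 GPa, ρ = 2422 kg/m³
  silicon nitride: M = 94.4 MN·m/kg
  alloy steel: M = 26.8 MN·m/kg
  gray cast iron: M = 15.5 MN·m/kg
  concrete: M = 14.3 MN·m/kg
Silicon nitride has the largest M.

silicon nitride, M = 94.4 MN·m/kg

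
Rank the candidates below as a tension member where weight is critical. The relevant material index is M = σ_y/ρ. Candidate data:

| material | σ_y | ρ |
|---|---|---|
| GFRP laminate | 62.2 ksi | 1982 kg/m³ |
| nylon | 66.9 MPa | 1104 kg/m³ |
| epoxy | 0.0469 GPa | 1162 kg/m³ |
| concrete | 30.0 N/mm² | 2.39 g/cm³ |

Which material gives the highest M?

GFRP laminate

Convert each candidate to consistent units, then evaluate M:
  GFRP laminate: σ_y = 428.9 MPa, ρ = 1982 kg/m³
  nylon: σ_y = 66.90 MPa, ρ = 1104 kg/m³
  epoxy: σ_y = 46.90 MPa, ρ = 1162 kg/m³
  concrete: σ_y = 30.00 MPa, ρ = 2390 kg/m³
  GFRP laminate: M = 216 kN·m/kg
  nylon: M = 60.6 kN·m/kg
  epoxy: M = 40.4 kN·m/kg
  concrete: M = 12.6 kN·m/kg
The maximum is for GFRP laminate.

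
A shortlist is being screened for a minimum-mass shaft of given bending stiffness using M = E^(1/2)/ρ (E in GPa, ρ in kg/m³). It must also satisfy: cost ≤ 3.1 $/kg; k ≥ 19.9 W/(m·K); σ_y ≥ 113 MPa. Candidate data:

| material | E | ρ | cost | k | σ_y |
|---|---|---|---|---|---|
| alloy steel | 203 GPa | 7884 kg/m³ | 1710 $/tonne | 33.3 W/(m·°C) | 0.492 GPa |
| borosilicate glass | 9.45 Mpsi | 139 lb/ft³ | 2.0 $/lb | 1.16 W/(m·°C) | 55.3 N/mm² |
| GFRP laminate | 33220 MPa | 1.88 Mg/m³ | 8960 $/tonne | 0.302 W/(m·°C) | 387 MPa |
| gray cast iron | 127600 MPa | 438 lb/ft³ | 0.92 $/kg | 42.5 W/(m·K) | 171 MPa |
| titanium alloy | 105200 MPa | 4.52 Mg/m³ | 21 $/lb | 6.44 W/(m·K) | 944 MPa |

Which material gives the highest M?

alloy steel

Screen on constraints: cost ≤ 3.1 $/kg; k ≥ 19.9 W/(m·K); σ_y ≥ 113 MPa. Survivors: alloy steel, gray cast iron.
Putting every candidate on a common basis:
  alloy steel: E = 203.0 GPa, ρ = 7884 kg/m³
  gray cast iron: E = 127.6 GPa, ρ = 7016 kg/m³
  alloy steel: M = 1.81×10⁻³
  gray cast iron: M = 1.61×10⁻³
The maximum is for alloy steel.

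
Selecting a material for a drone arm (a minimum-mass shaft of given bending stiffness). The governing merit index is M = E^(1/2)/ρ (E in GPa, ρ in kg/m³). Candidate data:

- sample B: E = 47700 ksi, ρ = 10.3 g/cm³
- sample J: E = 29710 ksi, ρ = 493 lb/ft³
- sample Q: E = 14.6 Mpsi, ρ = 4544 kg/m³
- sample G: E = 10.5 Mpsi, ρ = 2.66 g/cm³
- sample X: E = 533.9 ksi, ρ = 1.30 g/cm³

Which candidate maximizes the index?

sample G

Normalizing units and computing the index:
  sample B: E = 328.9 GPa, ρ = 10300 kg/m³
  sample J: E = 204.8 GPa, ρ = 7897 kg/m³
  sample Q: E = 100.7 GPa, ρ = 4544 kg/m³
  sample G: E = 72.39 GPa, ρ = 2660 kg/m³
  sample X: E = 3.681 GPa, ρ = 1300 kg/m³
  sample G: M = 3.20×10⁻³
  sample Q: M = 2.21×10⁻³
  sample J: M = 1.81×10⁻³
  sample B: M = 1.76×10⁻³
  sample X: M = 1.48×10⁻³
Sample G ranks first.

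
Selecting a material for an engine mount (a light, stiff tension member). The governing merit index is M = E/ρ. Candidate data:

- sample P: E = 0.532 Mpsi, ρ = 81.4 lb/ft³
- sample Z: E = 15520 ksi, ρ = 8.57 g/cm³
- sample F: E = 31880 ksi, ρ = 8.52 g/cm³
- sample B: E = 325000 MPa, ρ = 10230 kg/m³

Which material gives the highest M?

Normalizing units and computing the index:
  sample P: E = 3.668 GPa, ρ = 1304 kg/m³
  sample Z: E = 107.0 GPa, ρ = 8570 kg/m³
  sample F: E = 219.8 GPa, ρ = 8520 kg/m³
  sample B: E = 325.0 GPa, ρ = 10230 kg/m³
  sample B: M = 31.8 MN·m/kg
  sample F: M = 25.8 MN·m/kg
  sample Z: M = 12.5 MN·m/kg
  sample P: M = 2.81 MN·m/kg
The maximum is for sample B.

sample B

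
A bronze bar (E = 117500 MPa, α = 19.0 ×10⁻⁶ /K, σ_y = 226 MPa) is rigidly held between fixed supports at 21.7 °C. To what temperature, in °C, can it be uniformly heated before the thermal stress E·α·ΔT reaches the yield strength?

123 °C

E = 117500 MPa = 117.5 GPa.
E·α·ΔT = 226.0 MPa ⇒ ΔT = 226.0 / (117.5×10³ × 19.0×10⁻⁶) = 101.2 K.
T = 21.7 + 101.2 = 122.9 °C.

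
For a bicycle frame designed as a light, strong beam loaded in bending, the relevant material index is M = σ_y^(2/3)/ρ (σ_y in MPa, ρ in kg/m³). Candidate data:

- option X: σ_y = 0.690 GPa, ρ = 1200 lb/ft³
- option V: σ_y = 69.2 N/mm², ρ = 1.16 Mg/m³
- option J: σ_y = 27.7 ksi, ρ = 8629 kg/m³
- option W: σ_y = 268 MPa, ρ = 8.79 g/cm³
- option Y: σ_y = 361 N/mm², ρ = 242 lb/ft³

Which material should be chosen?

Putting every candidate on a common basis:
  option X: σ_y = 690.0 MPa, ρ = 19220 kg/m³
  option V: σ_y = 69.20 MPa, ρ = 1160 kg/m³
  option J: σ_y = 191.0 MPa, ρ = 8629 kg/m³
  option W: σ_y = 268.0 MPa, ρ = 8790 kg/m³
  option Y: σ_y = 361.0 MPa, ρ = 3876 kg/m³
  option V: M = 14.5×10⁻³
  option Y: M = 13.1×10⁻³
  option W: M = 4.73×10⁻³
  option X: M = 4.06×10⁻³
  option J: M = 3.84×10⁻³
Option V has the largest M.

option V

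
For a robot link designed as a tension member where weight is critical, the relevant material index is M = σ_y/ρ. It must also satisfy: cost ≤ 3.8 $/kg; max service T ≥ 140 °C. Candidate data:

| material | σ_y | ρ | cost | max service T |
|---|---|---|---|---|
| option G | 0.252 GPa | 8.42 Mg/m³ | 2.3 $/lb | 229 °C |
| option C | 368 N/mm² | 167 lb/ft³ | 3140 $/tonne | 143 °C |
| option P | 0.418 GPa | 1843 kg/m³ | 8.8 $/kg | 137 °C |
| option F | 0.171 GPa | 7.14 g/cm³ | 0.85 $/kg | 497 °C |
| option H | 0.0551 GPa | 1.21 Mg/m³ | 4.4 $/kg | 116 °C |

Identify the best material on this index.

Screen on constraints: cost ≤ 3.8 $/kg; max service T ≥ 140 °C. Survivors: option C, option F.
After converting to SI:
  option C: σ_y = 368.0 MPa, ρ = 2675 kg/m³
  option F: σ_y = 171.0 MPa, ρ = 7140 kg/m³
  option C: M = 138 kN·m/kg
  option F: M = 23.9 kN·m/kg
Option C has the largest M.

option C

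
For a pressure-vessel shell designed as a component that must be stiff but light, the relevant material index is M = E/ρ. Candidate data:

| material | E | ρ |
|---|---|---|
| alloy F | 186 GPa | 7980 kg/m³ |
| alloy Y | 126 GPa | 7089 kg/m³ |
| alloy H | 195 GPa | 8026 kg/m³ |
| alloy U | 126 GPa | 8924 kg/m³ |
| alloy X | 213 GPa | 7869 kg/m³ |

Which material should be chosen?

alloy X

Computing M directly (units already consistent):
  alloy X: M = 27.1 MN·m/kg
  alloy H: M = 24.3 MN·m/kg
  alloy F: M = 23.3 MN·m/kg
  alloy Y: M = 17.8 MN·m/kg
  alloy U: M = 14.1 MN·m/kg
Alloy X has the largest M.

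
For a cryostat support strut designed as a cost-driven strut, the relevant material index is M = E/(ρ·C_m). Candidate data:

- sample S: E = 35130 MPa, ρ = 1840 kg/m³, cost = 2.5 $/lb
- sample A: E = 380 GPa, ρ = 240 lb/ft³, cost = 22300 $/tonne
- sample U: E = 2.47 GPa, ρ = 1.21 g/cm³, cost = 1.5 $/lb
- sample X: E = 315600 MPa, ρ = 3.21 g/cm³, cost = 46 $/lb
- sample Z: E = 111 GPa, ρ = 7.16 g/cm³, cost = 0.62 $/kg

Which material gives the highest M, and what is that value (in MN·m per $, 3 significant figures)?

sample Z, M = 25.0 MN·m per $

After converting to SI:
  sample S: E = 35.13 GPa, ρ = 1840 kg/m³, cost = 5.511 $/kg
  sample A: E = 380.0 GPa, ρ = 3844 kg/m³, cost = 22.30 $/kg
  sample U: E = 2.470 GPa, ρ = 1210 kg/m³, cost = 3.307 $/kg
  sample X: E = 315.6 GPa, ρ = 3210 kg/m³, cost = 101.4 $/kg
  sample Z: E = 111.0 GPa, ρ = 7160 kg/m³, cost = 0.6200 $/kg
  sample Z: M = 25.0 MN·m per $
  sample A: M = 4.43 MN·m per $
  sample S: M = 3.46 MN·m per $
  sample X: M = 0.969 MN·m per $
  sample U: M = 0.617 MN·m per $
Sample Z ranks first.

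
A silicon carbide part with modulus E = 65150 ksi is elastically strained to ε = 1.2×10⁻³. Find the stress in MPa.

539 MPa

E = 65150 ksi = 449.2 GPa.
σ = E·ε = 449200 MPa × 1.2×10⁻³ = 539 MPa.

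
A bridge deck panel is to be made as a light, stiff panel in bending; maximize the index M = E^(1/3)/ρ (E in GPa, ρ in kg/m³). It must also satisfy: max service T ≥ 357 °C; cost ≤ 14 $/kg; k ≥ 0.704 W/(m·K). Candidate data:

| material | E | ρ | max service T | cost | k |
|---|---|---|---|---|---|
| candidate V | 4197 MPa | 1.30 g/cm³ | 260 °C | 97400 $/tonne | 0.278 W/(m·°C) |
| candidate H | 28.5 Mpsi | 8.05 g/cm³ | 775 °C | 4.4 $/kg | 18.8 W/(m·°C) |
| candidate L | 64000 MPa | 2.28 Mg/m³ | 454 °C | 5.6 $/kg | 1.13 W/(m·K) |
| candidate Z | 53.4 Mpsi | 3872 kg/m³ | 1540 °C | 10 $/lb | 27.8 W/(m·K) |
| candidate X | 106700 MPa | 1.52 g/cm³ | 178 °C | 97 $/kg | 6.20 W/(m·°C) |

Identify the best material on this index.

candidate L

Screen on constraints: max service T ≥ 357 °C; cost ≤ 14 $/kg; k ≥ 0.704 W/(m·K). Survivors: candidate H, candidate L.
Putting every candidate on a common basis:
  candidate H: E = 196.5 GPa, ρ = 8050 kg/m³
  candidate L: E = 64.00 GPa, ρ = 2280 kg/m³
  candidate L: M = 1.75×10⁻³
  candidate H: M = 0.722×10⁻³
The maximum is for candidate L.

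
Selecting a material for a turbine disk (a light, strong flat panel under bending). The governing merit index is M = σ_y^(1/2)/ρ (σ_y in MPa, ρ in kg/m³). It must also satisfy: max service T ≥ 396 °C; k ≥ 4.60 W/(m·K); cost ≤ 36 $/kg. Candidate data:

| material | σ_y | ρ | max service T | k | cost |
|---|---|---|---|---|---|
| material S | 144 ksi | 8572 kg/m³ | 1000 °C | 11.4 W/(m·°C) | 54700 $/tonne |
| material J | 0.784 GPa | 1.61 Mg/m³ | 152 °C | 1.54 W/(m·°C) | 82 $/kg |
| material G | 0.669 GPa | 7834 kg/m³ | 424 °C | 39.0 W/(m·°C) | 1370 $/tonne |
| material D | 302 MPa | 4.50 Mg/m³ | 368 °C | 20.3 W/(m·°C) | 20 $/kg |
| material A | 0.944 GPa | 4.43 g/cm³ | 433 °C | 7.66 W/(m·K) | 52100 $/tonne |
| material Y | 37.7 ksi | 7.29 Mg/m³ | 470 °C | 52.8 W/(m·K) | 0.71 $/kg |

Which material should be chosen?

material G

Screen on constraints: max service T ≥ 396 °C; k ≥ 4.60 W/(m·K); cost ≤ 36 $/kg. Survivors: material G, material Y.
Convert each candidate to consistent units, then evaluate M:
  material G: σ_y = 669.0 MPa, ρ = 7834 kg/m³
  material Y: σ_y = 259.9 MPa, ρ = 7290 kg/m³
  material G: M = 3.30×10⁻³
  material Y: M = 2.21×10⁻³
Material G ranks first.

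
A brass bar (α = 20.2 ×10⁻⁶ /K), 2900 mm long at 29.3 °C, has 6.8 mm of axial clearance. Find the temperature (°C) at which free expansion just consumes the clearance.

α·L₀·ΔT = 6.8 mm ⇒ ΔT = 6.8 / (20.2×10⁻⁶ × 2900.0) = 116.1 K.
T = 29.3 + 116.1 = 145.4 °C.

145 °C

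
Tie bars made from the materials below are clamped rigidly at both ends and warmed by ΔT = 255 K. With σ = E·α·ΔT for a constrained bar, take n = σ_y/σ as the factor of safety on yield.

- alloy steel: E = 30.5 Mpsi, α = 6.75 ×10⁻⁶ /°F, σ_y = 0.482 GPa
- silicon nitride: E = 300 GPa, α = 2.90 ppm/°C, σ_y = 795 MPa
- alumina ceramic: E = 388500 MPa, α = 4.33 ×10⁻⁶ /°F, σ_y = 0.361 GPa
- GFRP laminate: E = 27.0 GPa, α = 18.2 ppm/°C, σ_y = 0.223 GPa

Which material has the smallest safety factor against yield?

Per material, after unit conversion:
  alloy steel: E = 210.3, α = 12.1, σ_y = 482.0 → σ = 652 MPa, n = 0.740
  silicon nitride: E = 300.0, α = 2.90, σ_y = 795.0 → σ = 222 MPa, n = 3.58
  alumina ceramic: E = 388.5, α = 7.79, σ_y = 361.0 → σ = 772 MPa, n = 0.468
  GFRP laminate: E = 27.00, α = 18.2, σ_y = 223.0 → σ = 125 MPa, n = 1.78
The minimum is alumina ceramic at n = 0.468.

alumina ceramic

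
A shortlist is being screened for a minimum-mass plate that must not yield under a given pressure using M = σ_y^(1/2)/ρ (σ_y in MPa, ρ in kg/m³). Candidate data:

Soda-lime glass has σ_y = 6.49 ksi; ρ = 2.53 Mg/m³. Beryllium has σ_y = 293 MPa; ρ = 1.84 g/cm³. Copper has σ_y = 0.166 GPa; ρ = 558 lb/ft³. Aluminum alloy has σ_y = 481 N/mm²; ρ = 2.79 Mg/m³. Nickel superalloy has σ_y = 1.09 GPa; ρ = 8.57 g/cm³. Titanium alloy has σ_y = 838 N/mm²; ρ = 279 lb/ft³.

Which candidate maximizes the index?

beryllium

Convert each candidate to consistent units, then evaluate M:
  soda-lime glass: σ_y = 44.75 MPa, ρ = 2530 kg/m³
  beryllium: σ_y = 293.0 MPa, ρ = 1840 kg/m³
  copper: σ_y = 166.0 MPa, ρ = 8938 kg/m³
  aluminum alloy: σ_y = 481.0 MPa, ρ = 2790 kg/m³
  nickel superalloy: σ_y = 1090 MPa, ρ = 8570 kg/m³
  titanium alloy: σ_y = 838.0 MPa, ρ = 4469 kg/m³
  beryllium: M = 9.30×10⁻³
  aluminum alloy: M = 7.86×10⁻³
  titanium alloy: M = 6.48×10⁻³
  nickel superalloy: M = 3.85×10⁻³
  soda-lime glass: M = 2.64×10⁻³
  copper: M = 1.44×10⁻³
The maximum is for beryllium.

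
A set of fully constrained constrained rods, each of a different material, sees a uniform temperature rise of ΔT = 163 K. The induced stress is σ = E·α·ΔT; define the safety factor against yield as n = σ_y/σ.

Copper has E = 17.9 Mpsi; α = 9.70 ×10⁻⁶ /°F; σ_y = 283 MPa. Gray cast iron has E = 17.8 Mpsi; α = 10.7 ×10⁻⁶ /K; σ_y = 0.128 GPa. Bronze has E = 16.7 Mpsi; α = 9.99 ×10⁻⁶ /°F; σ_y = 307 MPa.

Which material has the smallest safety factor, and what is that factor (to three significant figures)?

Per material, after unit conversion:
  copper: E = 123.4, α = 17.5, σ_y = 283.0 → σ = 351 MPa, n = 0.806
  gray cast iron: E = 122.7, α = 10.7, σ_y = 128.0 → σ = 214 MPa, n = 0.598
  bronze: E = 115.1, α = 18.0, σ_y = 307.0 → σ = 337 MPa, n = 0.910
Gray cast iron has the lowest safety factor, n = 0.598.

gray cast iron, n = 0.598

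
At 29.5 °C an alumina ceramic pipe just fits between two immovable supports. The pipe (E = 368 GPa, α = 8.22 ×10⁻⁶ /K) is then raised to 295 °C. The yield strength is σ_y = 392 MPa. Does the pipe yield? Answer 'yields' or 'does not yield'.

ΔT = 265.5 K. Constrained thermal stress σ = E·α·ΔT = 368.0×10³ MPa × 8.22×10⁻⁶ × 265.5 = 803 MPa (compressive).
Compare to σ_y = 392 MPa: σ ≥ σ_y, so it yields.

yields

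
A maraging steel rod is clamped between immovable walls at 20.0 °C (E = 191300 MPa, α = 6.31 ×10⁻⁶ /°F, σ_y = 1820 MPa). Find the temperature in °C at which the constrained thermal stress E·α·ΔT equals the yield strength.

E = 191300 MPa = 191.3 GPa.
α = 6.31×10⁻⁶/°F × 9/5 = 11.4×10⁻⁶/K.
E·α·ΔT = 1820 MPa ⇒ ΔT = 1820 / (191.3×10³ × 11.4×10⁻⁶) = 837.6 K.
T = 20.0 + 837.6 = 857.6 °C.

858 °C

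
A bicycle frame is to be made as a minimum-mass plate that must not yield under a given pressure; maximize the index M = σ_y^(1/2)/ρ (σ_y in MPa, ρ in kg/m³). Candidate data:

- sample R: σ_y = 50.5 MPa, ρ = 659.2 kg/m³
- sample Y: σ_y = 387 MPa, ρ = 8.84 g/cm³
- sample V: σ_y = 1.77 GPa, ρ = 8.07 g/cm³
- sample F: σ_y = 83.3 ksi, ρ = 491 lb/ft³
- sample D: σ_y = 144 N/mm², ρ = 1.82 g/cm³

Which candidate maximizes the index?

sample R

Putting every candidate on a common basis:
  sample R: σ_y = 50.50 MPa, ρ = 659.2 kg/m³
  sample Y: σ_y = 387.0 MPa, ρ = 8840 kg/m³
  sample V: σ_y = 1770 MPa, ρ = 8070 kg/m³
  sample F: σ_y = 574.3 MPa, ρ = 7865 kg/m³
  sample D: σ_y = 144.0 MPa, ρ = 1820 kg/m³
  sample R: M = 10.8×10⁻³
  sample D: M = 6.59×10⁻³
  sample V: M = 5.21×10⁻³
  sample F: M = 3.05×10⁻³
  sample Y: M = 2.23×10⁻³
Highest index: sample R.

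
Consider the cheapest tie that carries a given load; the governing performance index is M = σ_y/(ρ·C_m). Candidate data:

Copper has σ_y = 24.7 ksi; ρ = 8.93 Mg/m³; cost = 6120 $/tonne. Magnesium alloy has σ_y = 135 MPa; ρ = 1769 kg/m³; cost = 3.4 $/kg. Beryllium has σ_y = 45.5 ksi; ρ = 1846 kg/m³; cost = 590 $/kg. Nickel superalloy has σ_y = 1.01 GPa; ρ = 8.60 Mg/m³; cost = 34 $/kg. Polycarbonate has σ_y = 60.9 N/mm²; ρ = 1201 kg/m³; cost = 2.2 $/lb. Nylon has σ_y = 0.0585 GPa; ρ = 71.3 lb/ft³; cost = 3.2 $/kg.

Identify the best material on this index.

magnesium alloy

In SI units:
  copper: σ_y = 170.3 MPa, ρ = 8930 kg/m³, cost = 6.120 $/kg
  magnesium alloy: σ_y = 135.0 MPa, ρ = 1769 kg/m³, cost = 3.400 $/kg
  beryllium: σ_y = 313.7 MPa, ρ = 1846 kg/m³, cost = 590.0 $/kg
  nickel superalloy: σ_y = 1010 MPa, ρ = 8600 kg/m³, cost = 34.00 $/kg
  polycarbonate: σ_y = 60.90 MPa, ρ = 1201 kg/m³, cost = 4.850 $/kg
  nylon: σ_y = 58.50 MPa, ρ = 1142 kg/m³, cost = 3.200 $/kg
  magnesium alloy: M = 22.4 kN·m per $
  nylon: M = 16.0 kN·m per $
  polycarbonate: M = 10.5 kN·m per $
  nickel superalloy: M = 3.45 kN·m per $
  copper: M = 3.12 kN·m per $
  beryllium: M = 0.288 kN·m per $
Magnesium alloy ranks first.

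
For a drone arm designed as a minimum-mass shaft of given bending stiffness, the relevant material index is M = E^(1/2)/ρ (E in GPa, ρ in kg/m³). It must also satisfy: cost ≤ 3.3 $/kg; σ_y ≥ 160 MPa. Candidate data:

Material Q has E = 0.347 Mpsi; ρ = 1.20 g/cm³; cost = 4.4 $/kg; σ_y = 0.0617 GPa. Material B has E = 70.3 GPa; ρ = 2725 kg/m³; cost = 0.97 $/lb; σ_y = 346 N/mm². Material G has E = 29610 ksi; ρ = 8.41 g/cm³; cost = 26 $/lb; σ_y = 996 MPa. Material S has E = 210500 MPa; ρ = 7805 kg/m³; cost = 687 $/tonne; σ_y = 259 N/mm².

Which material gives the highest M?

material B

Screen on constraints: cost ≤ 3.3 $/kg; σ_y ≥ 160 MPa. Survivors: material B, material S.
Convert each candidate to consistent units, then evaluate M:
  material B: E = 70.30 GPa, ρ = 2725 kg/m³
  material S: E = 210.5 GPa, ρ = 7805 kg/m³
  material B: M = 3.08×10⁻³
  material S: M = 1.86×10⁻³
Material B has the largest M.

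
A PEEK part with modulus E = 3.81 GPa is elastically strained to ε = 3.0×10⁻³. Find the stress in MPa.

σ = E·ε = 3810 MPa × 3.0×10⁻³ = 11.4 MPa.

11.4 MPa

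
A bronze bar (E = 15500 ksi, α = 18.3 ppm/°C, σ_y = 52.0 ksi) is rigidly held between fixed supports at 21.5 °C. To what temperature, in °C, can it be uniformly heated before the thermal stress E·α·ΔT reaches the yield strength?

E = 15500 ksi = 106.9 GPa.
σ_y = 52.0 ksi = 358.5 MPa.
E·α·ΔT = 358.5 MPa ⇒ ΔT = 358.5 / (106.9×10³ × 18.3×10⁻⁶) = 183.3 K.
T = 21.5 + 183.3 = 204.8 °C.

205 °C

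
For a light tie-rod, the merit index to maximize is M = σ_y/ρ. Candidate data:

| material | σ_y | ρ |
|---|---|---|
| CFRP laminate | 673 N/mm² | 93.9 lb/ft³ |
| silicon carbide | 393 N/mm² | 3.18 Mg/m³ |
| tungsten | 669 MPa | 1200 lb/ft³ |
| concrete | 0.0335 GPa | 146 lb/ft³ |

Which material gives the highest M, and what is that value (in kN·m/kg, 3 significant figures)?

Normalizing units and computing the index:
  CFRP laminate: σ_y = 673.0 MPa, ρ = 1504 kg/m³
  silicon carbide: σ_y = 393.0 MPa, ρ = 3180 kg/m³
  tungsten: σ_y = 669.0 MPa, ρ = 19220 kg/m³
  concrete: σ_y = 33.50 MPa, ρ = 2339 kg/m³
  CFRP laminate: M = 447 kN·m/kg
  silicon carbide: M = 124 kN·m/kg
  tungsten: M = 34.8 kN·m/kg
  concrete: M = 14.3 kN·m/kg
CFRP laminate has the largest M.

CFRP laminate, M = 447 kN·m/kg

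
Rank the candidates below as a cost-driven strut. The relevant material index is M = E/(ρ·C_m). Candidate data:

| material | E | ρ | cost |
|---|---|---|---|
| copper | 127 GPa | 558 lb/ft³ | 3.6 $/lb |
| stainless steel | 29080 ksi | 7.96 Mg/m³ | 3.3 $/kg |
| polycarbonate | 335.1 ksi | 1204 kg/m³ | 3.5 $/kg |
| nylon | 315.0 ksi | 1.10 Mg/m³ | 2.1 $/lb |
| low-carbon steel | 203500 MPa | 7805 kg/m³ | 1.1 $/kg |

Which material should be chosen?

After converting to SI:
  copper: E = 127.0 GPa, ρ = 8938 kg/m³, cost = 7.937 $/kg
  stainless steel: E = 200.5 GPa, ρ = 7960 kg/m³, cost = 3.300 $/kg
  polycarbonate: E = 2.310 GPa, ρ = 1204 kg/m³, cost = 3.500 $/kg
  nylon: E = 2.172 GPa, ρ = 1100 kg/m³, cost = 4.630 $/kg
  low-carbon steel: E = 203.5 GPa, ρ = 7805 kg/m³, cost = 1.100 $/kg
  low-carbon steel: M = 23.7 MN·m per $
  stainless steel: M = 7.63 MN·m per $
  copper: M = 1.79 MN·m per $
  polycarbonate: M = 0.548 MN·m per $
  nylon: M = 0.426 MN·m per $
Low-carbon steel ranks first.

low-carbon steel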